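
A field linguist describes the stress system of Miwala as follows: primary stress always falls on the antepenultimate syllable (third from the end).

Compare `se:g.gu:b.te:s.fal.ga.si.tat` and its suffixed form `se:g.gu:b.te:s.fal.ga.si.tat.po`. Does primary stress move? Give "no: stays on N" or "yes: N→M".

Base `se:g.gu:b.te:s.fal.ga.si.tat` (7 syllables):
  The word has 7 syllables; the antepenultimate syllable (third from the end) is syllable 5 (ga).
  → primary stress on syllable 5.
Suffixed `se:g.gu:b.te:s.fal.ga.si.tat.po` (8 syllables):
  The word has 8 syllables; the antepenultimate syllable (third from the end) is syllable 6 (si).
  → primary stress on syllable 6.

yes: 5→6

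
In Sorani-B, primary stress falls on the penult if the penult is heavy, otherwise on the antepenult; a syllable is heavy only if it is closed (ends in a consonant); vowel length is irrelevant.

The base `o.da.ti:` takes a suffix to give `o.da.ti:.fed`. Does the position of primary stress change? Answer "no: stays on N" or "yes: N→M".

yes: 1→2

Base `o.da.ti:` (3 syllables):
  Weights: 1 o L, 2 da L, 3 ti: L.
  The penult (syllable 2, da) is light, so stress falls on the antepenult (syllable 1, o).
  → primary stress on syllable 1.
Suffixed `o.da.ti:.fed` (4 syllables):
  Weights: 2 da L, 3 ti: L, 4 fed H.
  The penult (syllable 3, ti:) is light, so stress falls on the antepenult (syllable 2, da).
  → primary stress on syllable 2.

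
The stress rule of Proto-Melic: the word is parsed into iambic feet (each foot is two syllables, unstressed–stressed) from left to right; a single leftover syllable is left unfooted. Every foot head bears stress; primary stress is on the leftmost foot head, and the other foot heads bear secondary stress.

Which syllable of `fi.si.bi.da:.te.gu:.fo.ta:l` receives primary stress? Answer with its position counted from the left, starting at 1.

Parse left to right into iambic (σˈσ) feet: (fi.ˈsi) (bi.ˈda:) (te.ˈgu:) (fo.ˈta:l).
Foot heads (stressed positions): 2, 4, 6, 8.
End Rule Leftmost: primary stress on the leftmost head = syllable 2.
Primary stress: syllable 2 → fi.ˈsi.bi.da:.te.gu:.fo.ta:l.

2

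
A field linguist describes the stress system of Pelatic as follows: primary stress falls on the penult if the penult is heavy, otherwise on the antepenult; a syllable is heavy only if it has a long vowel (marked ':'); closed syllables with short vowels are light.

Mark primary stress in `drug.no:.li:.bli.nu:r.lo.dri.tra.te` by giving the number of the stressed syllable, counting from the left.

Weights: 7 dri L, 8 tra L, 9 te L.
The penult (syllable 8, tra) is light, so stress falls on the antepenult (syllable 7, dri).
Primary stress: syllable 7 → drug.no:.li:.bli.nu:r.lo.ˈdri.tra.te.

7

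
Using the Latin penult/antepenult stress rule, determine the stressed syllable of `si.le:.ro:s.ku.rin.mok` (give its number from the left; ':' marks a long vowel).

5

Classical Latin: stress the penult if heavy (long vowel or closed), else the antepenult.
Weights: 4 ku L, 5 rin H, 6 mok H.
The penult (syllable 5, rin) is heavy, so it takes stress.
Stress on syllable 5: si.le:.ro:s.ku.ˈrin.mok.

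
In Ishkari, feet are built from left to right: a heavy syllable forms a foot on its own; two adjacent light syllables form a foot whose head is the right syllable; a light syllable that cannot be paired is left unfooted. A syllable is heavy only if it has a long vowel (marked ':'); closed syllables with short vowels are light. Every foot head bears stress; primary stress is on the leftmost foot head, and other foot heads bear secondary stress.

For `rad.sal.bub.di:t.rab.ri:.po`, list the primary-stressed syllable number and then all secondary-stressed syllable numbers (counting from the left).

Weights: 1 rad L, 2 sal L, 3 bub L, 4 di:t H, 5 rab L, 6 ri: H, 7 po L.
Parse left to right (heavy = foot alone; LL = one foot; stranded L unfooted): (rad.ˈsal) bub (ˈdi:t) rab (ˈri:) po.
Foot heads: 2, 4, 6.
Primary stress on the leftmost head = syllable 2.
Secondary stress on 4, 6: rad.ˈsal.bub.ˌdi:t.rab.ˌri:.po.

primary 2, secondary 4, 6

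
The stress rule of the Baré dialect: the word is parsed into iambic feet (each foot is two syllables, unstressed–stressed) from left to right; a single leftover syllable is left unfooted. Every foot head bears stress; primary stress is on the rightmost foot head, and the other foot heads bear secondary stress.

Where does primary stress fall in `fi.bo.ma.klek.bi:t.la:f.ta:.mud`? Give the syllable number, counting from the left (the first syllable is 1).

8

Parse left to right into iambic (σˈσ) feet: (fi.ˈbo) (ma.ˈklek) (bi:t.ˈla:f) (ta:.ˈmud).
Foot heads (stressed positions): 2, 4, 6, 8.
End Rule Rightmost: primary stress on the rightmost head = syllable 8.
Primary stress: syllable 8 → fi.bo.ma.klek.bi:t.la:f.ta:.ˈmud.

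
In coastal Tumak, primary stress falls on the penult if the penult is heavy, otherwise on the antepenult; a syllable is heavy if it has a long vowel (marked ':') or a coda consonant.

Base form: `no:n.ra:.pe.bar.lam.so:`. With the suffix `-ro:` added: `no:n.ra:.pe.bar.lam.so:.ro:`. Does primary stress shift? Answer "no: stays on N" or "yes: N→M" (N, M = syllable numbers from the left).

Base `no:n.ra:.pe.bar.lam.so:` (6 syllables):
  Weights: 4 bar H, 5 lam H, 6 so: H.
  The penult (syllable 5, lam) is heavy, so it takes stress.
  → primary stress on syllable 5.
Suffixed `no:n.ra:.pe.bar.lam.so:.ro:` (7 syllables):
  Weights: 5 lam H, 6 so: H, 7 ro: H.
  The penult (syllable 6, so:) is heavy, so it takes stress.
  → primary stress on syllable 6.

yes: 5→6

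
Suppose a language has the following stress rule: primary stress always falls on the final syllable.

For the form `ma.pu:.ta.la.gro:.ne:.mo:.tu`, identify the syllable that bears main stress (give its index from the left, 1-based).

The word has 8 syllables; the final syllable is syllable 8 (tu).
Primary stress: syllable 8 → ma.pu:.ta.la.gro:.ne:.mo:.ˈtu.

8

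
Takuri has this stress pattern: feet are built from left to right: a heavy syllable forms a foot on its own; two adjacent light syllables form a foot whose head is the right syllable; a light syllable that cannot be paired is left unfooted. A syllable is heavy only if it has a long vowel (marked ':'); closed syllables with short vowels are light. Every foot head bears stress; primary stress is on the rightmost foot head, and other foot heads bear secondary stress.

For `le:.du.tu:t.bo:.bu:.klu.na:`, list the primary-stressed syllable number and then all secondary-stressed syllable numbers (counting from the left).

primary 7, secondary 1, 3, 4, 5

Weights: 1 le: H, 2 du L, 3 tu:t H, 4 bo: H, 5 bu: H, 6 klu L, 7 na: H.
Parse left to right (heavy = foot alone; LL = one foot; stranded L unfooted): (ˈle:) du (ˈtu:t) (ˈbo:) (ˈbu:) klu (ˈna:).
Foot heads: 1, 3, 4, 5, 7.
Primary stress on the rightmost head = syllable 7.
Secondary stress on 1, 3, 4, 5: ˌle:.du.ˌtu:t.ˌbo:.ˌbu:.klu.ˈna:.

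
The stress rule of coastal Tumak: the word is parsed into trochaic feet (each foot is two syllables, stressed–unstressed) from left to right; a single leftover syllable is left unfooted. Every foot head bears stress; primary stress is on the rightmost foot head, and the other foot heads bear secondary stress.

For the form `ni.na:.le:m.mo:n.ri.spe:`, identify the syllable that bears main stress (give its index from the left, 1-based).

Parse left to right into trochaic (ˈσσ) feet: (ˈni.na:) (ˈle:m.mo:n) (ˈri.spe:).
Foot heads (stressed positions): 1, 3, 5.
End Rule Rightmost: primary stress on the rightmost head = syllable 5.
Primary stress: syllable 5 → ni.na:.le:m.mo:n.ˈri.spe:.

5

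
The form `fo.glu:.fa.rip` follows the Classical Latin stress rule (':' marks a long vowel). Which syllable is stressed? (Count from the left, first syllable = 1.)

Classical Latin: stress the penult if heavy (long vowel or closed), else the antepenult.
Weights: 2 glu: H, 3 fa L, 4 rip H.
The penult (syllable 3, fa) is light, so stress falls on the antepenult (syllable 2, glu:).
Stress on syllable 2: fo.ˈglu:.fa.rip.

2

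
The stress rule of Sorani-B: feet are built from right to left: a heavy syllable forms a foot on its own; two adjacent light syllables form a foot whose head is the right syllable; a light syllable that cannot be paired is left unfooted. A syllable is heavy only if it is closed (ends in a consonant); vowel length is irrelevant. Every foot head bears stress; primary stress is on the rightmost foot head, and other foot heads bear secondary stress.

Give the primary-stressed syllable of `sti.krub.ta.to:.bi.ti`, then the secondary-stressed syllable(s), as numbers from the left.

primary 6, secondary 2, 4

Weights: 1 sti L, 2 krub H, 3 ta L, 4 to: L, 5 bi L, 6 ti L.
Parse right to left (heavy = foot alone; LL = one foot; stranded L unfooted): sti (ˈkrub) (ta.ˈto:) (bi.ˈti).
Foot heads: 2, 4, 6.
Primary stress on the rightmost head = syllable 6.
Secondary stress on 2, 4: sti.ˌkrub.ta.ˌto:.bi.ˈti.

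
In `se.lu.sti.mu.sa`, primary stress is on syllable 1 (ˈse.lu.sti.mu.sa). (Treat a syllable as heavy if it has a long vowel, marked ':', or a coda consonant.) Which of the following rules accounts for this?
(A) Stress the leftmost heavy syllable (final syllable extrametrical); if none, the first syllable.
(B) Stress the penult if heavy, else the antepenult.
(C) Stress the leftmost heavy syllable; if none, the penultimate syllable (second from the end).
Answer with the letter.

Rule A → syllable 1 ✓.
Rule B → syllable 3 (observed: 1).
Rule C → syllable 4 (observed: 1).

A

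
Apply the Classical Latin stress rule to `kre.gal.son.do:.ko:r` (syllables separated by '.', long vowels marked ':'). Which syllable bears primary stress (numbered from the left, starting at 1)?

Classical Latin: stress the penult if heavy (long vowel or closed), else the antepenult.
Weights: 3 son H, 4 do: H, 5 ko:r H.
The penult (syllable 4, do:) is heavy, so it takes stress.
Stress on syllable 4: kre.gal.son.ˈdo:.ko:r.

4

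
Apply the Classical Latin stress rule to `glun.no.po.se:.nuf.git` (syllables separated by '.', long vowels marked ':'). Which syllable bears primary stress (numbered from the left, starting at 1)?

5

Classical Latin: stress the penult if heavy (long vowel or closed), else the antepenult.
Weights: 4 se: H, 5 nuf H, 6 git H.
The penult (syllable 5, nuf) is heavy, so it takes stress.
Stress on syllable 5: glun.no.po.se:.ˈnuf.git.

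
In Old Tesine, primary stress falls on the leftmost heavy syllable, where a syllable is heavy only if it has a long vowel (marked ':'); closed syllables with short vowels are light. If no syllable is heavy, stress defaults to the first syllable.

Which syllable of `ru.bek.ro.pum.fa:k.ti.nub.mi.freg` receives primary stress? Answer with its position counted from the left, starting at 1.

Weights: 1 ru L, 2 bek L, 3 ro L, 4 pum L, 5 fa:k H, 6 ti L, 7 nub L, 8 mi L, 9 freg L.
Heavy syllables in the domain: 5. The leftmost is syllable 5 (fa:k).
Primary stress: syllable 5 → ru.bek.ro.pum.ˈfa:k.ti.nub.mi.freg.

5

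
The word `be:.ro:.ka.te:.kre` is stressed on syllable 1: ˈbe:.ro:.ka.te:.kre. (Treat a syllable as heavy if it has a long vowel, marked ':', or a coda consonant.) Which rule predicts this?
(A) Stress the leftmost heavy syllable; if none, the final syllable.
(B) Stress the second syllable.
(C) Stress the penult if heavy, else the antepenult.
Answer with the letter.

Rule A → syllable 1 ✓.
Rule B → syllable 2 (observed: 1).
Rule C → syllable 4 (observed: 1).

A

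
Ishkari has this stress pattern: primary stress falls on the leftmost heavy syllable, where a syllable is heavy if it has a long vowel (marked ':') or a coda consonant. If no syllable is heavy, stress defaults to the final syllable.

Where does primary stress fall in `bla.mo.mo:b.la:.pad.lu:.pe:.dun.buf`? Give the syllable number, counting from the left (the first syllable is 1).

3

Weights: 1 bla L, 2 mo L, 3 mo:b H, 4 la: H, 5 pad H, 6 lu: H, 7 pe: H, 8 dun H, 9 buf H.
Heavy syllables in the domain: 3, 4, 5, 6, 7, 8, 9. The leftmost is syllable 3 (mo:b).
Primary stress: syllable 3 → bla.mo.ˈmo:b.la:.pad.lu:.pe:.dun.buf.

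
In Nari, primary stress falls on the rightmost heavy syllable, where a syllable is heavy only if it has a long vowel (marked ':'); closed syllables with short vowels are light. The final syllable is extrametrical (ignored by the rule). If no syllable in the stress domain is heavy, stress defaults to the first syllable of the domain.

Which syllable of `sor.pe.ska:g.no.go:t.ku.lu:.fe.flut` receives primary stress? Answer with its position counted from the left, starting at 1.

7

The final syllable (9, flut) is extrametrical; the stress domain is syllables 1–8.
Weights: 1 sor L, 2 pe L, 3 ska:g H, 4 no L, 5 go:t H, 6 ku L, 7 lu: H, 8 fe L.
Heavy syllables in the domain: 3, 5, 7. The rightmost is syllable 7 (lu:).
Primary stress: syllable 7 → sor.pe.ska:g.no.go:t.ku.ˈlu:.fe.flut.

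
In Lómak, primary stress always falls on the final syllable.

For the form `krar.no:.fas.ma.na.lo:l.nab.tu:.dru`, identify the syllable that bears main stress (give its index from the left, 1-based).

9

The word has 9 syllables; the final syllable is syllable 9 (dru).
Primary stress: syllable 9 → krar.no:.fas.ma.na.lo:l.nab.tu:.ˈdru.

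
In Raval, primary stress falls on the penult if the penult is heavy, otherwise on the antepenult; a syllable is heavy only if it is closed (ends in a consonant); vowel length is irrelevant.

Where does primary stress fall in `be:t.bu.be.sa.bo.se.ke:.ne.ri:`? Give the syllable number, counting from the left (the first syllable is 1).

Weights: 7 ke: L, 8 ne L, 9 ri: L.
The penult (syllable 8, ne) is light, so stress falls on the antepenult (syllable 7, ke:).
Primary stress: syllable 7 → be:t.bu.be.sa.bo.se.ˈke:.ne.ri:.

7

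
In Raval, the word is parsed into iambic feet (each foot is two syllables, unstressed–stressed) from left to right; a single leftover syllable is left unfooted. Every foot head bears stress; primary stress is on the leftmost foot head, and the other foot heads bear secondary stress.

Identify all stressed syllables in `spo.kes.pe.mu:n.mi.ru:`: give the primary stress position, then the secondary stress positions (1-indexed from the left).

Parse left to right into iambic (σˈσ) feet: (spo.ˈkes) (pe.ˈmu:n) (mi.ˈru:).
Foot heads (stressed positions): 2, 4, 6.
End Rule Leftmost: primary stress on the leftmost head = syllable 2.
Secondary stress on 4, 6: spo.ˈkes.pe.ˌmu:n.mi.ˌru:.

primary 2, secondary 4, 6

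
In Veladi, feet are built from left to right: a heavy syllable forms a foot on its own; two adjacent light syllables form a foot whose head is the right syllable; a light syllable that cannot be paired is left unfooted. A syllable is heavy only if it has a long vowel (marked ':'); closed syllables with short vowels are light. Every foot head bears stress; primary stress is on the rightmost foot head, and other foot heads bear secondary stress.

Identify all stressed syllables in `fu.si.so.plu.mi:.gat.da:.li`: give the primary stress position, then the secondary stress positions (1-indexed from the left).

Weights: 1 fu L, 2 si L, 3 so L, 4 plu L, 5 mi: H, 6 gat L, 7 da: H, 8 li L.
Parse left to right (heavy = foot alone; LL = one foot; stranded L unfooted): (fu.ˈsi) (so.ˈplu) (ˈmi:) gat (ˈda:) li.
Foot heads: 2, 4, 5, 7.
Primary stress on the rightmost head = syllable 7.
Secondary stress on 2, 4, 5: fu.ˌsi.so.ˌplu.ˌmi:.gat.ˈda:.li.

primary 7, secondary 2, 4, 5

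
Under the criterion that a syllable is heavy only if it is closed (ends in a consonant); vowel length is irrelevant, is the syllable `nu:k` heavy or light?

heavy

`nu:k`: long vowel, closed (coda /k/). Closed (coda /k/) → heavy.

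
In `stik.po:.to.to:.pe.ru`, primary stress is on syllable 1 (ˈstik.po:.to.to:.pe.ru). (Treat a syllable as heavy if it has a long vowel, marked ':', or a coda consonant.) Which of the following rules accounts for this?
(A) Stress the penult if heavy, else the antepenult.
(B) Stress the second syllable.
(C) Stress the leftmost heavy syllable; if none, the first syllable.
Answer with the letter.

C

Rule A → syllable 4 (observed: 1).
Rule B → syllable 2 (observed: 1).
Rule C → syllable 1 ✓.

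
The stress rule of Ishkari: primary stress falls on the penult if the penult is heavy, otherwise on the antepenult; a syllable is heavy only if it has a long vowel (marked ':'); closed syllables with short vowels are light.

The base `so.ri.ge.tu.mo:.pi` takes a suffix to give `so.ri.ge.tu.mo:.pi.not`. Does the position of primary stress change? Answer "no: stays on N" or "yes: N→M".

Base `so.ri.ge.tu.mo:.pi` (6 syllables):
  Weights: 4 tu L, 5 mo: H, 6 pi L.
  The penult (syllable 5, mo:) is heavy, so it takes stress.
  → primary stress on syllable 5.
Suffixed `so.ri.ge.tu.mo:.pi.not` (7 syllables):
  Weights: 5 mo: H, 6 pi L, 7 not L.
  The penult (syllable 6, pi) is light, so stress falls on the antepenult (syllable 5, mo:).
  → primary stress on syllable 5.

no: stays on 5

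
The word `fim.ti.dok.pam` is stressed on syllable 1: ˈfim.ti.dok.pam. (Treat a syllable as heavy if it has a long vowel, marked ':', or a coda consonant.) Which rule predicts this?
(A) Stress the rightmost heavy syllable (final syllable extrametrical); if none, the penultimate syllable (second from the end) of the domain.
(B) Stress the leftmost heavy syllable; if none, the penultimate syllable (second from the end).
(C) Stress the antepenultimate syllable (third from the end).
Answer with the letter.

Rule A → syllable 3 (observed: 1).
Rule B → syllable 1 ✓.
Rule C → syllable 2 (observed: 1).

B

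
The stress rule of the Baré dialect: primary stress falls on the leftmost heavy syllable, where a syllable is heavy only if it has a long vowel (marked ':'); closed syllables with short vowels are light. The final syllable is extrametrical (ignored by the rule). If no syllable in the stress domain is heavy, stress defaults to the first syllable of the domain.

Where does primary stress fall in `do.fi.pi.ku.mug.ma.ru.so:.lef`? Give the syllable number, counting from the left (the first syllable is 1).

8

The final syllable (9, lef) is extrametrical; the stress domain is syllables 1–8.
Weights: 1 do L, 2 fi L, 3 pi L, 4 ku L, 5 mug L, 6 ma L, 7 ru L, 8 so: H.
Heavy syllables in the domain: 8. The leftmost is syllable 8 (so:).
Primary stress: syllable 8 → do.fi.pi.ku.mug.ma.ru.ˈso:.lef.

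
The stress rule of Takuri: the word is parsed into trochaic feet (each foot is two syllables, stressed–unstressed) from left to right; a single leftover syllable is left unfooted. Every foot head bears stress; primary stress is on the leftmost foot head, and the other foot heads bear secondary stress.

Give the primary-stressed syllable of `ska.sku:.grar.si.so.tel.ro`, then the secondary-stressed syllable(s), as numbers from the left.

primary 1, secondary 3, 5

Parse left to right into trochaic (ˈσσ) feet: (ˈska.sku:) (ˈgrar.si) (ˈso.tel) ro. Syllable 7 is left unfooted.
Foot heads (stressed positions): 1, 3, 5.
End Rule Leftmost: primary stress on the leftmost head = syllable 1.
Secondary stress on 3, 5: ˈska.sku:.ˌgrar.si.ˌso.tel.ro.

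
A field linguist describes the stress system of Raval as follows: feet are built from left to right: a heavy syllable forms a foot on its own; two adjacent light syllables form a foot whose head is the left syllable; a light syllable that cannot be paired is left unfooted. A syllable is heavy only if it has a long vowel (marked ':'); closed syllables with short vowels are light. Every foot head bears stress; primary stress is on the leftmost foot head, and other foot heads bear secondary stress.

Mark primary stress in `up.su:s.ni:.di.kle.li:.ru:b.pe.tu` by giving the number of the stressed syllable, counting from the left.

Weights: 1 up L, 2 su:s H, 3 ni: H, 4 di L, 5 kle L, 6 li: H, 7 ru:b H, 8 pe L, 9 tu L.
Parse left to right (heavy = foot alone; LL = one foot; stranded L unfooted): up (ˈsu:s) (ˈni:) (ˈdi.kle) (ˈli:) (ˈru:b) (ˈpe.tu).
Foot heads: 2, 3, 4, 6, 7, 8.
Primary stress on the leftmost head = syllable 2.
Primary stress: syllable 2 → up.ˈsu:s.ni:.di.kle.li:.ru:b.pe.tu.

2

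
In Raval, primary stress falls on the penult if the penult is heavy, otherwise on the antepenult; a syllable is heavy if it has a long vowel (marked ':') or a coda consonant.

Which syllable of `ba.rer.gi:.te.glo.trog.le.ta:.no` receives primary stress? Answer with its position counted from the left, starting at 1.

8

Weights: 7 le L, 8 ta: H, 9 no L.
The penult (syllable 8, ta:) is heavy, so it takes stress.
Primary stress: syllable 8 → ba.rer.gi:.te.glo.trog.le.ˈta:.no.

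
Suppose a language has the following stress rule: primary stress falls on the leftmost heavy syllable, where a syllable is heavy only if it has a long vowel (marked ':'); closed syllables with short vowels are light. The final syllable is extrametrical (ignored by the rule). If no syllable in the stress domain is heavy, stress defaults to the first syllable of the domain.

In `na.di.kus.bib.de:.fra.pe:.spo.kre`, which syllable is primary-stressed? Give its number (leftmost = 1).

The final syllable (9, kre) is extrametrical; the stress domain is syllables 1–8.
Weights: 1 na L, 2 di L, 3 kus L, 4 bib L, 5 de: H, 6 fra L, 7 pe: H, 8 spo L.
Heavy syllables in the domain: 5, 7. The leftmost is syllable 5 (de:).
Primary stress: syllable 5 → na.di.kus.bib.ˈde:.fra.pe:.spo.kre.

5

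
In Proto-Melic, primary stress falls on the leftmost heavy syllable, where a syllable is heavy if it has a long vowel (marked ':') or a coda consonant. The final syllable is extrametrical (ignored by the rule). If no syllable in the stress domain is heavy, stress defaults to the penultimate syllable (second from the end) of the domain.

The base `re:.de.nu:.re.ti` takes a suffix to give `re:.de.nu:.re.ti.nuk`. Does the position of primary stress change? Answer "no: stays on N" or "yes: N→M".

Base `re:.de.nu:.re.ti` (5 syllables):
  The final syllable (5, ti) is extrametrical; the stress domain is syllables 1–4.
  Weights: 1 re: H, 2 de L, 3 nu: H, 4 re L.
  Heavy syllables in the domain: 1, 3. The leftmost is syllable 1 (re:).
  → primary stress on syllable 1.
Suffixed `re:.de.nu:.re.ti.nuk` (6 syllables):
  The final syllable (6, nuk) is extrametrical; the stress domain is syllables 1–5.
  Weights: 1 re: H, 2 de L, 3 nu: H, 4 re L, 5 ti L.
  Heavy syllables in the domain: 1, 3. The leftmost is syllable 1 (re:).
  → primary stress on syllable 1.

no: stays on 1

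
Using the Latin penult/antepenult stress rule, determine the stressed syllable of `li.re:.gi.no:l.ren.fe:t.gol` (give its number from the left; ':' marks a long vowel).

6

Classical Latin: stress the penult if heavy (long vowel or closed), else the antepenult.
Weights: 5 ren H, 6 fe:t H, 7 gol H.
The penult (syllable 6, fe:t) is heavy, so it takes stress.
Stress on syllable 6: li.re:.gi.no:l.ren.ˈfe:t.gol.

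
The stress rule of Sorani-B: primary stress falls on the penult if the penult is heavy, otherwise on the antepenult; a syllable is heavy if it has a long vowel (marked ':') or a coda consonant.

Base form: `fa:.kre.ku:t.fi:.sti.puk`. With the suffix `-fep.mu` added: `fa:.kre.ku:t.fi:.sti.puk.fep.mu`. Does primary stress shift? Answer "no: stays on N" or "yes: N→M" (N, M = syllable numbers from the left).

Base `fa:.kre.ku:t.fi:.sti.puk` (6 syllables):
  Weights: 4 fi: H, 5 sti L, 6 puk H.
  The penult (syllable 5, sti) is light, so stress falls on the antepenult (syllable 4, fi:).
  → primary stress on syllable 4.
Suffixed `fa:.kre.ku:t.fi:.sti.puk.fep.mu` (8 syllables):
  Weights: 6 puk H, 7 fep H, 8 mu L.
  The penult (syllable 7, fep) is heavy, so it takes stress.
  → primary stress on syllable 7.

yes: 4→7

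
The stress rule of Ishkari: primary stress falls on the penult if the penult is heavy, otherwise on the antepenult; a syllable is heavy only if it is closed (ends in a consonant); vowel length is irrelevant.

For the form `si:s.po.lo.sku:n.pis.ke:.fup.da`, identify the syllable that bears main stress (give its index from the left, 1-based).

Weights: 6 ke: L, 7 fup H, 8 da L.
The penult (syllable 7, fup) is heavy, so it takes stress.
Primary stress: syllable 7 → si:s.po.lo.sku:n.pis.ke:.ˈfup.da.

7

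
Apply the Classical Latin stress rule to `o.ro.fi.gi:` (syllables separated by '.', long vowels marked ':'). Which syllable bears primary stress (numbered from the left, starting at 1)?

2

Classical Latin: stress the penult if heavy (long vowel or closed), else the antepenult.
Weights: 2 ro L, 3 fi L, 4 gi: H.
The penult (syllable 3, fi) is light, so stress falls on the antepenult (syllable 2, ro).
Stress on syllable 2: o.ˈro.fi.gi:.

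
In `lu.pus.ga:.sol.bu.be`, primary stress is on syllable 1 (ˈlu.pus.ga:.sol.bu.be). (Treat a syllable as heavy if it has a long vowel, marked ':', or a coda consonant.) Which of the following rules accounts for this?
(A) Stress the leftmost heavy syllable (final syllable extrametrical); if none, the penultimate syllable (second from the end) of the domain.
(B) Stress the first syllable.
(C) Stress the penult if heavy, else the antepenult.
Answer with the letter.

B

Rule A → syllable 2 (observed: 1).
Rule B → syllable 1 ✓.
Rule C → syllable 4 (observed: 1).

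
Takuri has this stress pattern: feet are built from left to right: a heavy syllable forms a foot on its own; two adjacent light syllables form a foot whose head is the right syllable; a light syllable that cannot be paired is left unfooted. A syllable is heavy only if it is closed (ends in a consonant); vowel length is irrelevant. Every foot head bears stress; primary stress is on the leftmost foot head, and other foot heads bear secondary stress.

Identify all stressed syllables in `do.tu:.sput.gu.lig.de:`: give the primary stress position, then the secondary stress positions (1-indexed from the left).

Weights: 1 do L, 2 tu: L, 3 sput H, 4 gu L, 5 lig H, 6 de: L.
Parse left to right (heavy = foot alone; LL = one foot; stranded L unfooted): (do.ˈtu:) (ˈsput) gu (ˈlig) de:.
Foot heads: 2, 3, 5.
Primary stress on the leftmost head = syllable 2.
Secondary stress on 3, 5: do.ˈtu:.ˌsput.gu.ˌlig.de:.

primary 2, secondary 3, 5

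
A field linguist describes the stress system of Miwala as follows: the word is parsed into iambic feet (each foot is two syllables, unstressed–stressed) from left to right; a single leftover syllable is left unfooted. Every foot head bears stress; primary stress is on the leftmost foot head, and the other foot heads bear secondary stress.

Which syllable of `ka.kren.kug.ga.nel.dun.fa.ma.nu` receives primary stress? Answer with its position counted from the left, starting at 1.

2

Parse left to right into iambic (σˈσ) feet: (ka.ˈkren) (kug.ˈga) (nel.ˈdun) (fa.ˈma) nu. Syllable 9 is left unfooted.
Foot heads (stressed positions): 2, 4, 6, 8.
End Rule Leftmost: primary stress on the leftmost head = syllable 2.
Primary stress: syllable 2 → ka.ˈkren.kug.ga.nel.dun.fa.ma.nu.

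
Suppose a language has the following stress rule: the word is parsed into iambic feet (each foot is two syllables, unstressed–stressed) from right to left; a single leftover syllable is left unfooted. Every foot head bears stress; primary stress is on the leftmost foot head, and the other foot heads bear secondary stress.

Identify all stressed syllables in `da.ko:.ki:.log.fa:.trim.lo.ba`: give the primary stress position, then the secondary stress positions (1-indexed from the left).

Parse right to left into iambic (σˈσ) feet: (da.ˈko:) (ki:.ˈlog) (fa:.ˈtrim) (lo.ˈba).
Foot heads (stressed positions): 2, 4, 6, 8.
End Rule Leftmost: primary stress on the leftmost head = syllable 2.
Secondary stress on 4, 6, 8: da.ˈko:.ki:.ˌlog.fa:.ˌtrim.lo.ˌba.

primary 2, secondary 4, 6, 8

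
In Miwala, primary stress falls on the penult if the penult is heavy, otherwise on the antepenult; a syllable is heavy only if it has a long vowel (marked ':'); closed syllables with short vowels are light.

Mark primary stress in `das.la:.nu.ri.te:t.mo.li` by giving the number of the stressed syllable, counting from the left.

Weights: 5 te:t H, 6 mo L, 7 li L.
The penult (syllable 6, mo) is light, so stress falls on the antepenult (syllable 5, te:t).
Primary stress: syllable 5 → das.la:.nu.ri.ˈte:t.mo.li.

5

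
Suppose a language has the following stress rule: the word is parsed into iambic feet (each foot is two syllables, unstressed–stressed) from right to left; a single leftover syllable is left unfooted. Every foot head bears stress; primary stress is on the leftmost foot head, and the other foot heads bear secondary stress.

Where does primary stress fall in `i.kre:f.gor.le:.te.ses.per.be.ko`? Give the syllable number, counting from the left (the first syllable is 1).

3

Parse right to left into iambic (σˈσ) feet: i (kre:f.ˈgor) (le:.ˈte) (ses.ˈper) (be.ˈko). Syllable 1 is left unfooted.
Foot heads (stressed positions): 3, 5, 7, 9.
End Rule Leftmost: primary stress on the leftmost head = syllable 3.
Primary stress: syllable 3 → i.kre:f.ˈgor.le:.te.ses.per.be.ko.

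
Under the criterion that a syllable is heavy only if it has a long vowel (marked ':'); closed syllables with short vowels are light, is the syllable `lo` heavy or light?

light

`lo`: short vowel, open (no coda). Short vowel → light.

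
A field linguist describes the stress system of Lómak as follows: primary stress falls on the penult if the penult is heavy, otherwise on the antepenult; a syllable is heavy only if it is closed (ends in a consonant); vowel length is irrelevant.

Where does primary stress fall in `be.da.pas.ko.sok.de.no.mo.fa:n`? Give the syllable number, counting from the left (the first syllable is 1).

Weights: 7 no L, 8 mo L, 9 fa:n H.
The penult (syllable 8, mo) is light, so stress falls on the antepenult (syllable 7, no).
Primary stress: syllable 7 → be.da.pas.ko.sok.de.ˈno.mo.fa:n.

7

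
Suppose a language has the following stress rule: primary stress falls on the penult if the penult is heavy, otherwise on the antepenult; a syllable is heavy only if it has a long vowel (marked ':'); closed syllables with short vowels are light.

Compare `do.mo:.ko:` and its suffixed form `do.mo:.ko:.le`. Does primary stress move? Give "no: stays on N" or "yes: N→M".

yes: 2→3

Base `do.mo:.ko:` (3 syllables):
  Weights: 1 do L, 2 mo: H, 3 ko: H.
  The penult (syllable 2, mo:) is heavy, so it takes stress.
  → primary stress on syllable 2.
Suffixed `do.mo:.ko:.le` (4 syllables):
  Weights: 2 mo: H, 3 ko: H, 4 le L.
  The penult (syllable 3, ko:) is heavy, so it takes stress.
  → primary stress on syllable 3.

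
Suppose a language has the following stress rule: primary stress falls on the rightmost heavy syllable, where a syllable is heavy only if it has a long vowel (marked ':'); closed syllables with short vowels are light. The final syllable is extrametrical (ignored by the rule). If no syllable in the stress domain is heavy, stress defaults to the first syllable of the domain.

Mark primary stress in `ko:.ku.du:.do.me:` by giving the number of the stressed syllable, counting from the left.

The final syllable (5, me:) is extrametrical; the stress domain is syllables 1–4.
Weights: 1 ko: H, 2 ku L, 3 du: H, 4 do L.
Heavy syllables in the domain: 1, 3. The rightmost is syllable 3 (du:).
Primary stress: syllable 3 → ko:.ku.ˈdu:.do.me:.

3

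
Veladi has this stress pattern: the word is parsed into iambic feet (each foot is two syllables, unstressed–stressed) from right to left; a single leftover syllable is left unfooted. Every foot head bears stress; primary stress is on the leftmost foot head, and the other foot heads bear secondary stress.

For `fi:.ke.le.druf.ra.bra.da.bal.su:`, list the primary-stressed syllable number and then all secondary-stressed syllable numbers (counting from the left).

Parse right to left into iambic (σˈσ) feet: fi: (ke.ˈle) (druf.ˈra) (bra.ˈda) (bal.ˈsu:). Syllable 1 is left unfooted.
Foot heads (stressed positions): 3, 5, 7, 9.
End Rule Leftmost: primary stress on the leftmost head = syllable 3.
Secondary stress on 5, 7, 9: fi:.ke.ˈle.druf.ˌra.bra.ˌda.bal.ˌsu:.

primary 3, secondary 5, 7, 9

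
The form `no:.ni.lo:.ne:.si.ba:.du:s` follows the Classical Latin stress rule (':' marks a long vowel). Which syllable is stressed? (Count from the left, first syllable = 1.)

Classical Latin: stress the penult if heavy (long vowel or closed), else the antepenult.
Weights: 5 si L, 6 ba: H, 7 du:s H.
The penult (syllable 6, ba:) is heavy, so it takes stress.
Stress on syllable 6: no:.ni.lo:.ne:.si.ˈba:.du:s.

6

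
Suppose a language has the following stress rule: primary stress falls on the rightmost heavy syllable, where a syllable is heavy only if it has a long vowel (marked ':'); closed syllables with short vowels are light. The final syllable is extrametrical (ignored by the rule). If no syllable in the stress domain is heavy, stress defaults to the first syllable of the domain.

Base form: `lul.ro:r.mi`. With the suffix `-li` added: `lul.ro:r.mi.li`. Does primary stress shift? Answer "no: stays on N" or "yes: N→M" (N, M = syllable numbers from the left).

no: stays on 2

Base `lul.ro:r.mi` (3 syllables):
  The final syllable (3, mi) is extrametrical; the stress domain is syllables 1–2.
  Weights: 1 lul L, 2 ro:r H.
  Heavy syllables in the domain: 2. The rightmost is syllable 2 (ro:r).
  → primary stress on syllable 2.
Suffixed `lul.ro:r.mi.li` (4 syllables):
  The final syllable (4, li) is extrametrical; the stress domain is syllables 1–3.
  Weights: 1 lul L, 2 ro:r H, 3 mi L.
  Heavy syllables in the domain: 2. The rightmost is syllable 2 (ro:r).
  → primary stress on syllable 2.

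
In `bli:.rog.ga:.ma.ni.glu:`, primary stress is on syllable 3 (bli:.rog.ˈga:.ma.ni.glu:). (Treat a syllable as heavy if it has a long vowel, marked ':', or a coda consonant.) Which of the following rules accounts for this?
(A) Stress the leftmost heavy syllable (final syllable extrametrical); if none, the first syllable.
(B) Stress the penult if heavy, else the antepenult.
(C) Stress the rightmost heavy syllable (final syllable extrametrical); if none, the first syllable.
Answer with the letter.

C

Rule A → syllable 1 (observed: 3).
Rule B → syllable 4 (observed: 3).
Rule C → syllable 3 ✓.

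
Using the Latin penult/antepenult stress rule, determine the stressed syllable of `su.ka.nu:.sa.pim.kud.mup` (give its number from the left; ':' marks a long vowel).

6

Classical Latin: stress the penult if heavy (long vowel or closed), else the antepenult.
Weights: 5 pim H, 6 kud H, 7 mup H.
The penult (syllable 6, kud) is heavy, so it takes stress.
Stress on syllable 6: su.ka.nu:.sa.pim.ˈkud.mup.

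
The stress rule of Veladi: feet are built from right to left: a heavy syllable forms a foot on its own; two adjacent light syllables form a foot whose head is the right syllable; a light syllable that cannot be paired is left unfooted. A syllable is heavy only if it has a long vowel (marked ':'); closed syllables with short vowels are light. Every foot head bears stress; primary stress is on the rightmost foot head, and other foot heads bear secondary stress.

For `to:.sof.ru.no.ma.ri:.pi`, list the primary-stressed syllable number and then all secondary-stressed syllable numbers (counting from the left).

Weights: 1 to: H, 2 sof L, 3 ru L, 4 no L, 5 ma L, 6 ri: H, 7 pi L.
Parse right to left (heavy = foot alone; LL = one foot; stranded L unfooted): (ˈto:) (sof.ˈru) (no.ˈma) (ˈri:) pi.
Foot heads: 1, 3, 5, 6.
Primary stress on the rightmost head = syllable 6.
Secondary stress on 1, 3, 5: ˌto:.sof.ˌru.no.ˌma.ˈri:.pi.

primary 6, secondary 1, 3, 5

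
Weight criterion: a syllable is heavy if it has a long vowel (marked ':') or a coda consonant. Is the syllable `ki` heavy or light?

`ki`: short vowel, open (no coda). Short vowel, open → light.

light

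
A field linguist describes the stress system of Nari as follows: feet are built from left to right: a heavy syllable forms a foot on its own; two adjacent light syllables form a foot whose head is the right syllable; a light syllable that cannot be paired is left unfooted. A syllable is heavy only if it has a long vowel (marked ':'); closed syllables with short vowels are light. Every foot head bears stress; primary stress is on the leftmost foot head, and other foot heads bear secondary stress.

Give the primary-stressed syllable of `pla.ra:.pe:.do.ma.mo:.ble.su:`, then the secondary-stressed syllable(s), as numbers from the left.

Weights: 1 pla L, 2 ra: H, 3 pe: H, 4 do L, 5 ma L, 6 mo: H, 7 ble L, 8 su: H.
Parse left to right (heavy = foot alone; LL = one foot; stranded L unfooted): pla (ˈra:) (ˈpe:) (do.ˈma) (ˈmo:) ble (ˈsu:).
Foot heads: 2, 3, 5, 6, 8.
Primary stress on the leftmost head = syllable 2.
Secondary stress on 3, 5, 6, 8: pla.ˈra:.ˌpe:.do.ˌma.ˌmo:.ble.ˌsu:.

primary 2, secondary 3, 5, 6, 8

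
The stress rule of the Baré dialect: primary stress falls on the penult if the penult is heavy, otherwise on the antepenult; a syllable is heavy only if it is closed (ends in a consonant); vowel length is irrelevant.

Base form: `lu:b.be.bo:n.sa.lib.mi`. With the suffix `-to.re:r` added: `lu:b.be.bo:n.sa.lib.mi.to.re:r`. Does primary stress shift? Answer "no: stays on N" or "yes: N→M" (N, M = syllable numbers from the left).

yes: 5→6

Base `lu:b.be.bo:n.sa.lib.mi` (6 syllables):
  Weights: 4 sa L, 5 lib H, 6 mi L.
  The penult (syllable 5, lib) is heavy, so it takes stress.
  → primary stress on syllable 5.
Suffixed `lu:b.be.bo:n.sa.lib.mi.to.re:r` (8 syllables):
  Weights: 6 mi L, 7 to L, 8 re:r H.
  The penult (syllable 7, to) is light, so stress falls on the antepenult (syllable 6, mi).
  → primary stress on syllable 6.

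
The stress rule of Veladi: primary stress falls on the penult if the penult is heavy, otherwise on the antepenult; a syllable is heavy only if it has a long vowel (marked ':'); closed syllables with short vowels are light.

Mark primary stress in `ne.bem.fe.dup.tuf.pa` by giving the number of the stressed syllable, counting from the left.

Weights: 4 dup L, 5 tuf L, 6 pa L.
The penult (syllable 5, tuf) is light, so stress falls on the antepenult (syllable 4, dup).
Primary stress: syllable 4 → ne.bem.fe.ˈdup.tuf.pa.

4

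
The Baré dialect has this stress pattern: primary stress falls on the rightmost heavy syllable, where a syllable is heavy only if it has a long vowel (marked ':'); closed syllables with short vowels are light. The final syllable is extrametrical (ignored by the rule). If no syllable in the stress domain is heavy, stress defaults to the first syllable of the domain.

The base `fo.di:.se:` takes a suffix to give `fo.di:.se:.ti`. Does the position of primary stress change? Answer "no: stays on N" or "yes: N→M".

yes: 2→3

Base `fo.di:.se:` (3 syllables):
  The final syllable (3, se:) is extrametrical; the stress domain is syllables 1–2.
  Weights: 1 fo L, 2 di: H.
  Heavy syllables in the domain: 2. The rightmost is syllable 2 (di:).
  → primary stress on syllable 2.
Suffixed `fo.di:.se:.ti` (4 syllables):
  The final syllable (4, ti) is extrametrical; the stress domain is syllables 1–3.
  Weights: 1 fo L, 2 di: H, 3 se: H.
  Heavy syllables in the domain: 2, 3. The rightmost is syllable 3 (se:).
  → primary stress on syllable 3.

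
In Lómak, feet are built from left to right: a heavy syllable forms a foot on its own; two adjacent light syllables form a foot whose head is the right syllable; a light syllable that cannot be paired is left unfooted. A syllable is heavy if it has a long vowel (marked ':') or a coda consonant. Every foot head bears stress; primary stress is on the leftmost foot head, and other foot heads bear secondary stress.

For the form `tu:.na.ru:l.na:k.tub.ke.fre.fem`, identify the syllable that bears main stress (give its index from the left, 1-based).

1

Weights: 1 tu: H, 2 na L, 3 ru:l H, 4 na:k H, 5 tub H, 6 ke L, 7 fre L, 8 fem H.
Parse left to right (heavy = foot alone; LL = one foot; stranded L unfooted): (ˈtu:) na (ˈru:l) (ˈna:k) (ˈtub) (ke.ˈfre) (ˈfem).
Foot heads: 1, 3, 4, 5, 7, 8.
Primary stress on the leftmost head = syllable 1.
Primary stress: syllable 1 → ˈtu:.na.ru:l.na:k.tub.ke.fre.fem.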